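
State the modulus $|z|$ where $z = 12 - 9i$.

|z| = sqrt(a^2 + b^2) = sqrt(12^2 + (-9)^2) = sqrt(225) = 15


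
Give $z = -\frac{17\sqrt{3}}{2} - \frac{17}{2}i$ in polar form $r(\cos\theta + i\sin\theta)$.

r = |z| = sqrt(a^2 + b^2) = sqrt((-17*sqrt(3)/2)^2 + (-17/2)^2) = sqrt(867/4 + 289/4) = sqrt(289) = 17
θ = arctan(b/a) = arctan(-8.5/-14.7224) (quadrant-adjusted) = 210°
z = 17(cos 210° + i sin 210°)


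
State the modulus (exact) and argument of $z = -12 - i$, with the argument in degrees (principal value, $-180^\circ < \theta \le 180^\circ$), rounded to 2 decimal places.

|z| = sqrt((-12)^2 + (-1)^2) = sqrt(145)
arg(z) = arctan(b/a) = arctan(-1/-12) (quadrant-adjusted) = -175.24°


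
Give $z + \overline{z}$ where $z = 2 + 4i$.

z + conjugate(z) = (a + bi) + (a - bi) = 2a
= 2 * 2 = 4


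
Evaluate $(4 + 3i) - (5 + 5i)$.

(4 - 5) + (3 - 5)i = -1 - 2i


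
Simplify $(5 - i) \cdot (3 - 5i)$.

(a1*a2 - b1*b2) + (a1*b2 + b1*a2)i
= (15 - 5) + (-25 + (-3))i
= 10 - 28i


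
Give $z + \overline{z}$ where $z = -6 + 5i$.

z + conjugate(z) = (a + bi) + (a - bi) = 2a
= 2 * (-6) = -12


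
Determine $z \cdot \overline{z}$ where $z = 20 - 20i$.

z * conjugate(z) = |z|^2 = a^2 + b^2
= 20^2 + (-20)^2 = 800


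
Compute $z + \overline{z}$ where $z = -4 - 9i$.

z + conjugate(z) = (a + bi) + (a - bi) = 2a
= 2 * (-4) = -8


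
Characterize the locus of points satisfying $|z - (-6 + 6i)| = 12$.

|z - z0| = r describes a circle centered at z0 with radius r
Here z0 = -6 + 6i and r = 12
Locus: Circle centered at (-6, 6) with radius 12


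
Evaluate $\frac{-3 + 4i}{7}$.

Divisor is real, so divide each part by 7:
= -3/7 + (4/7)i


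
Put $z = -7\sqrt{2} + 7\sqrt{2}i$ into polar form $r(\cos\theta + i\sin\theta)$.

r = |z| = sqrt(a^2 + b^2) = sqrt((-7*sqrt(2))^2 + (7*sqrt(2))^2) = sqrt(98 + 98) = sqrt(196) = 14
θ = arctan(b/a) = arctan(9.8995/-9.8995) (quadrant-adjusted) = 135°
z = 14(cos 135° + i sin 135°)


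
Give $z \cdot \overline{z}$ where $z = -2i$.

z * conjugate(z) = |z|^2 = a^2 + b^2
= 0^2 + (-2)^2 = 4


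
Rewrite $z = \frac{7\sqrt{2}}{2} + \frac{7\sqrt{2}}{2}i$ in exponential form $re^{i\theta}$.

r = |z| = sqrt((7*sqrt(2)/2)^2 + (7*sqrt(2)/2)^2) = sqrt(49/2 + 49/2) = sqrt(49) = 7
θ = arctan(b/a) = arctan(4.9497/4.9497) (quadrant-adjusted) = 45° = π/4
z = 7e^(i*π/4)


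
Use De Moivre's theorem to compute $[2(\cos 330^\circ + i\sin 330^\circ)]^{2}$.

By De Moivre: z^n = r^n(cos(nθ) + i sin(nθ))
= 2^2(cos(2*330°) + i sin(2*330°))
= 4(cos 300° + i sin 300°)
= 2 - 2*sqrt(3)i


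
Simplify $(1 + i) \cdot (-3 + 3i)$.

(a1*a2 - b1*b2) + (a1*b2 + b1*a2)i
= (-3 - 3) + (3 + (-3))i
= -6


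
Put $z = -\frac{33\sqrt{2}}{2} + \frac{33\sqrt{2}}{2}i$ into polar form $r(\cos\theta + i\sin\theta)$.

r = |z| = sqrt(a^2 + b^2) = sqrt((-33*sqrt(2)/2)^2 + (33*sqrt(2)/2)^2) = sqrt(1089/2 + 1089/2) = sqrt(1089) = 33
θ = arctan(b/a) = arctan(23.3345/-23.3345) (quadrant-adjusted) = 135°
z = 33(cos 135° + i sin 135°)


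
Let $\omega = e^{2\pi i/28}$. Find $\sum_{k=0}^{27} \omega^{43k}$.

Let ζ = ω^43 = e^(2πi·43/28). Since 28 ∤ 43, ζ ≠ 1.
Sum = Σ_{k=0}^{27} ζ^k = (ζ^28 - 1)/(ζ - 1) = (ω^{43·28} - 1)/(ζ - 1) = (1 - 1)/(ζ - 1) = 0


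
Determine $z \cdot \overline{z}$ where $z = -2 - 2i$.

z * conjugate(z) = |z|^2 = a^2 + b^2
= (-2)^2 + (-2)^2 = 8


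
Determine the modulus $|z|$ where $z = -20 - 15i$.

|z| = sqrt(a^2 + b^2) = sqrt((-20)^2 + (-15)^2) = sqrt(625) = 25


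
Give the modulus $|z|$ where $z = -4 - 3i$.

|z| = sqrt(a^2 + b^2) = sqrt((-4)^2 + (-3)^2) = sqrt(25) = 5


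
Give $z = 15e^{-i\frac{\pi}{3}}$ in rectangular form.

a = r cos θ = 15 * 1/2 = 15/2
b = r sin θ = 15 * -sqrt(3)/2 = -15*sqrt(3)/2
z = 15/2 - (15*sqrt(3)/2)i


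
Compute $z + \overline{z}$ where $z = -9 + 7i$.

z + conjugate(z) = (a + bi) + (a - bi) = 2a
= 2 * (-9) = -18


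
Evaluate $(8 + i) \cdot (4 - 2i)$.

(a1*a2 - b1*b2) + (a1*b2 + b1*a2)i
= (32 - (-2)) + (-16 + 4)i
= 34 - 12i


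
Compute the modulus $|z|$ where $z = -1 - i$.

|z| = sqrt(a^2 + b^2) = sqrt((-1)^2 + (-1)^2) = sqrt(2) = sqrt(2)


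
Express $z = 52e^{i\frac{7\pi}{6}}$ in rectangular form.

a = r cos θ = 52 * -sqrt(3)/2 = -26*sqrt(3)
b = r sin θ = 52 * -1/2 = -26
z = -26*sqrt(3) - 26i


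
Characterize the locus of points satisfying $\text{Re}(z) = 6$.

Re(z) = x where z = x + yi; the equation x = 6 is satisfied by all points with that x-coordinate
Locus: Vertical line x = 6


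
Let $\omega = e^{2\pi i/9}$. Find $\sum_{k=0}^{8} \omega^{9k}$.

Since 9 divides 9, ω^9 = (ω^9)^1 = 1^1 = 1, so every term is 1.
Sum = 9 · 1 = 9


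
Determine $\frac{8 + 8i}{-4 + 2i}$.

Multiply numerator and denominator by conjugate (-4 - 2i):
= (8 + 8i)(-4 - 2i) / ((-4)^2 + 2^2)
= (-16 - 48i) / 20
Divide through by 4: (-4 - 12i) / 5
= -4/5 - (12/5)i


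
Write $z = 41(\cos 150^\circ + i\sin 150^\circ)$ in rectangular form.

a = r cos θ = 41 * -sqrt(3)/2 = -41*sqrt(3)/2
b = r sin θ = 41 * 1/2 = 41/2
z = -41*sqrt(3)/2 + (41/2)i


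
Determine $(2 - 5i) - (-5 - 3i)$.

(2 - (-5)) + (-5 - (-3))i = 7 - 2i


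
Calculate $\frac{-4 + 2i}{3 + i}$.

Multiply numerator and denominator by conjugate (3 - i):
= (-4 + 2i)(3 - i) / (3^2 + 1^2)
= (-10 + 10i) / 10
= -1 + i


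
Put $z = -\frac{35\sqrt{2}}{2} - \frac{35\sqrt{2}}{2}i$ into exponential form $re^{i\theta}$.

r = |z| = sqrt((-35*sqrt(2)/2)^2 + (-35*sqrt(2)/2)^2) = sqrt(1225/2 + 1225/2) = sqrt(1225) = 35
θ = arctan(b/a) = arctan(-24.7487/-24.7487) (quadrant-adjusted) = -135° = -3π/4
z = 35e^(-i*3π/4)


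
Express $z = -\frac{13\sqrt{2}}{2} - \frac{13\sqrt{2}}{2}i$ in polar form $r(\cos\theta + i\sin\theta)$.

r = |z| = sqrt(a^2 + b^2) = sqrt((-13*sqrt(2)/2)^2 + (-13*sqrt(2)/2)^2) = sqrt(169/2 + 169/2) = sqrt(169) = 13
θ = arctan(b/a) = arctan(-9.1924/-9.1924) (quadrant-adjusted) = 225°
z = 13(cos 225° + i sin 225°)


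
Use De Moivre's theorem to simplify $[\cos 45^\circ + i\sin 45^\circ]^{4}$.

By De Moivre: z^n = r^n(cos(nθ) + i sin(nθ))
= 1^4(cos(4*45°) + i sin(4*45°))
= 1(cos 180° + i sin 180°)
= -1


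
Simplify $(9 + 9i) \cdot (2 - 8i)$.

(a1*a2 - b1*b2) + (a1*b2 + b1*a2)i
= (18 - (-72)) + (-72 + 18)i
= 90 - 54i


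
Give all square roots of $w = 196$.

|w| = 196, arg(w) = 0°
Root modulus = 196^(1/2) = 14
Root arguments: θ_k = (0° + 360°k)/2 for k = 0, 1, ..., 1
Roots: 14, -14


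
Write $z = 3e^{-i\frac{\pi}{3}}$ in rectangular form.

a = r cos θ = 3 * 1/2 = 3/2
b = r sin θ = 3 * -sqrt(3)/2 = -3*sqrt(3)/2
z = 3/2 - (3*sqrt(3)/2)i


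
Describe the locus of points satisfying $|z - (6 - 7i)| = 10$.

|z - z0| = r describes a circle centered at z0 with radius r
Here z0 = 6 - 7i and r = 10
Locus: Circle centered at (6, -7) with radius 10


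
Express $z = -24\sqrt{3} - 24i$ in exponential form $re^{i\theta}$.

r = |z| = sqrt((-24*sqrt(3))^2 + (-24)^2) = sqrt(1728 + 576) = sqrt(2304) = 48
θ = arctan(b/a) = arctan(-24/-41.5692) (quadrant-adjusted) = -150° = -5π/6
z = 48e^(-i*5π/6)


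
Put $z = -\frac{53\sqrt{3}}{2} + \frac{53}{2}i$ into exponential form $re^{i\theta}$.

r = |z| = sqrt((-53*sqrt(3)/2)^2 + (53/2)^2) = sqrt(8427/4 + 2809/4) = sqrt(2809) = 53
θ = arctan(b/a) = arctan(26.5/-45.8993) (quadrant-adjusted) = 150° = 5π/6
z = 53e^(i*5π/6)


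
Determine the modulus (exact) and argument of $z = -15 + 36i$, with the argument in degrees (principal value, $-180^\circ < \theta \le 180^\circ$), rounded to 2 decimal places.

|z| = sqrt((-15)^2 + 36^2) = 39
arg(z) = arctan(b/a) = arctan(36/-15) (quadrant-adjusted) = 112.62°


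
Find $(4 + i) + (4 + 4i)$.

(4 + 4) + (1 + 4)i = 8 + 5i


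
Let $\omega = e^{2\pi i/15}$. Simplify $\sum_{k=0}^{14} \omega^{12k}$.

Let ζ = ω^12 = e^(2πi·12/15). Since 15 ∤ 12, ζ ≠ 1.
Sum = Σ_{k=0}^{14} ζ^k = (ζ^15 - 1)/(ζ - 1) = (ω^{12·15} - 1)/(ζ - 1) = (1 - 1)/(ζ - 1) = 0


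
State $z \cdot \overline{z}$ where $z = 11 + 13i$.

z * conjugate(z) = |z|^2 = a^2 + b^2
= 11^2 + 13^2 = 290


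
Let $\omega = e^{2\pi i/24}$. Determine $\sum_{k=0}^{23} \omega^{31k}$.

Let ζ = ω^31 = e^(2πi·31/24). Since 24 ∤ 31, ζ ≠ 1.
Sum = Σ_{k=0}^{23} ζ^k = (ζ^24 - 1)/(ζ - 1) = (ω^{31·24} - 1)/(ζ - 1) = (1 - 1)/(ζ - 1) = 0


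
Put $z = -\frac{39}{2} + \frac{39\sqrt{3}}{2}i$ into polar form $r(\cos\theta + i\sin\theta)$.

r = |z| = sqrt(a^2 + b^2) = sqrt((-39/2)^2 + (39*sqrt(3)/2)^2) = sqrt(1521/4 + 4563/4) = sqrt(1521) = 39
θ = arctan(b/a) = arctan(33.775/-19.5) (quadrant-adjusted) = 120°
z = 39(cos 120° + i sin 120°)


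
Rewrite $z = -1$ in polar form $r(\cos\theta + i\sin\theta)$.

r = |z| = sqrt(a^2 + b^2) = sqrt((-1)^2 + (0)^2) = sqrt(1 + 0) = sqrt(1) = 1
b = 0 and a < 0, so z lies on the negative real axis: θ = 180°
z = 1(cos 180° + i sin 180°)


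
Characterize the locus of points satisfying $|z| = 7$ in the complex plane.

|z| = 7 means sqrt(x^2 + y^2) = 7
This is a circle of radius 7 centered at the origin


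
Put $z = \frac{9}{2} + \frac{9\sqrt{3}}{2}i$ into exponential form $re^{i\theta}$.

r = |z| = sqrt((9/2)^2 + (9*sqrt(3)/2)^2) = sqrt(81/4 + 243/4) = sqrt(81) = 9
θ = arctan(b/a) = arctan(7.7942/4.5) (quadrant-adjusted) = 60° = π/3
z = 9e^(i*π/3)


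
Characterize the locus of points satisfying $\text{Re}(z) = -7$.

Re(z) = x where z = x + yi; the equation x = -7 is satisfied by all points with that x-coordinate
Locus: Vertical line x = -7


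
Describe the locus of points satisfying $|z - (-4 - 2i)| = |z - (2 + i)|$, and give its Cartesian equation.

|z - z1| = |z - z2| means z is equidistant from z1 and z2,
i.e. the perpendicular bisector of the segment from (-4, -2) to (2, 1) (midpoint (-1, -1/2)).
With z = x + yi, square both sides:
(x - (-4))^2 + (y - (-2))^2 = (x - 2)^2 + (y - 1)^2
The x^2 and y^2 terms cancel: 12x + 6y = 5 - 20 = -15
Simplify: 4x + 2y = -5
Locus: Perpendicular bisector of the segment from (-4, -2) to (2, 1): the line 4x + 2y = -5


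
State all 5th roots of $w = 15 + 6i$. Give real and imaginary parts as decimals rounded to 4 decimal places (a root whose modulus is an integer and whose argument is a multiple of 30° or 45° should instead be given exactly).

|w| = sqrt(261) ≈ 16.155494, arg(w) ≈ 21.801409°
Root modulus = sqrt(261)^(1/5) ≈ 1.744472
Root arguments: θ_k = (arg(w) + 360°k)/5 for k = 0, 1, ..., 4
Compute each root as (root modulus)(cos θ_k + i sin θ_k) using full-precision intermediates, then round to 4 decimal places.
Roots: 1.7394 + 0.1326i, 0.4114 + 1.6953i, -1.4852 + 0.9151i, -1.3293 - 1.1297i, 0.6636 - 1.6133i


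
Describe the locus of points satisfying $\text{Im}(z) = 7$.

Im(z) = y where z = x + yi; the equation y = 7 is satisfied by all points with that y-coordinate
Locus: Horizontal line y = 7


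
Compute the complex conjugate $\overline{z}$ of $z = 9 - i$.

If z = a + bi, then conjugate(z) = a - bi
conjugate(9 - i) = 9 + i


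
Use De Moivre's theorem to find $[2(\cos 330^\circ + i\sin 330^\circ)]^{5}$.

By De Moivre: z^n = r^n(cos(nθ) + i sin(nθ))
= 2^5(cos(5*330°) + i sin(5*330°))
= 32(cos 210° + i sin 210°)
= -16*sqrt(3) - 16i


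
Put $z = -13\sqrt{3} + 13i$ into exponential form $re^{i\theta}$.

r = |z| = sqrt((-13*sqrt(3))^2 + (13)^2) = sqrt(507 + 169) = sqrt(676) = 26
θ = arctan(b/a) = arctan(13/-22.5167) (quadrant-adjusted) = 150° = 5π/6
z = 26e^(i*5π/6)


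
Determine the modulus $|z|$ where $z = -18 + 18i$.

|z| = sqrt(a^2 + b^2) = sqrt((-18)^2 + 18^2) = sqrt(648) = sqrt(648)


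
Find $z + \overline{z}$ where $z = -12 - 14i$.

z + conjugate(z) = (a + bi) + (a - bi) = 2a
= 2 * (-12) = -24


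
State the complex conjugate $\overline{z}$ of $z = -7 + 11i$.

If z = a + bi, then conjugate(z) = a - bi
conjugate(-7 + 11i) = -7 - 11i


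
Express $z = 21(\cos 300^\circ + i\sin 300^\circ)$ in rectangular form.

a = r cos θ = 21 * 1/2 = 21/2
b = r sin θ = 21 * -sqrt(3)/2 = -21*sqrt(3)/2
z = 21/2 - (21*sqrt(3)/2)i


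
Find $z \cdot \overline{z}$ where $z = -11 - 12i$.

z * conjugate(z) = |z|^2 = a^2 + b^2
= (-11)^2 + (-12)^2 = 265


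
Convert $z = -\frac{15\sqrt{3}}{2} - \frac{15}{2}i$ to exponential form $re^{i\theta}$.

r = |z| = sqrt((-15*sqrt(3)/2)^2 + (-15/2)^2) = sqrt(675/4 + 225/4) = sqrt(225) = 15
θ = arctan(b/a) = arctan(-7.5/-12.9904) (quadrant-adjusted) = -150° = -5π/6
z = 15e^(-i*5π/6)


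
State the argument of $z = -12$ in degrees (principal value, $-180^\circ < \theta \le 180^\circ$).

b = 0 and a < 0, so z lies on the negative real axis: θ = 180°


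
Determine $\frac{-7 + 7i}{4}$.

Divisor is real, so divide each part by 4:
= -7/4 + (7/4)i


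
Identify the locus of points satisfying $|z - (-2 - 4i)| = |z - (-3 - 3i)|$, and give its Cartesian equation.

|z - z1| = |z - z2| means z is equidistant from z1 and z2,
i.e. the perpendicular bisector of the segment from (-2, -4) to (-3, -3) (midpoint (-5/2, -7/2)).
With z = x + yi, square both sides:
(x - (-2))^2 + (y - (-4))^2 = (x - (-3))^2 + (y - (-3))^2
The x^2 and y^2 terms cancel: -2x + 2y = 18 - 20 = -2
Simplify: x - y = 1
Locus: Perpendicular bisector of the segment from (-2, -4) to (-3, -3): the line x - y = 1


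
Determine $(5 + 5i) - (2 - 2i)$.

(5 - 2) + (5 - (-2))i = 3 + 7i


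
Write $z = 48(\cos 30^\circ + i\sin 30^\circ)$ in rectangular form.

a = r cos θ = 48 * sqrt(3)/2 = 24*sqrt(3)
b = r sin θ = 48 * 1/2 = 24
z = 24*sqrt(3) + 24i


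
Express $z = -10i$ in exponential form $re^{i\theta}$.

r = |z| = sqrt((0)^2 + (-10)^2) = sqrt(0 + 100) = sqrt(100) = 10
a = 0 and b < 0, so z lies on the negative imaginary axis: θ = -90° = -π/2
z = 10e^(-i*π/2)


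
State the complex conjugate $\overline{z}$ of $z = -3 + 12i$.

If z = a + bi, then conjugate(z) = a - bi
conjugate(-3 + 12i) = -3 - 12i


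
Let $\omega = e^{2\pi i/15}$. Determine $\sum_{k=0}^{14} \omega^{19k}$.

Let ζ = ω^19 = e^(2πi·19/15). Since 15 ∤ 19, ζ ≠ 1.
Sum = Σ_{k=0}^{14} ζ^k = (ζ^15 - 1)/(ζ - 1) = (ω^{19·15} - 1)/(ζ - 1) = (1 - 1)/(ζ - 1) = 0


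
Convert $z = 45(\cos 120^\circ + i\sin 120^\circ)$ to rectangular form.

a = r cos θ = 45 * -1/2 = -45/2
b = r sin θ = 45 * sqrt(3)/2 = 45*sqrt(3)/2
z = -45/2 + (45*sqrt(3)/2)i


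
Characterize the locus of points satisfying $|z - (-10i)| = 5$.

|z - z0| = r describes a circle centered at z0 with radius r
Here z0 = -10i and r = 5
Locus: Circle centered at (0, -10) with radius 5


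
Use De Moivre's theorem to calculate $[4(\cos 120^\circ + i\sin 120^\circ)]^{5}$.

By De Moivre: z^n = r^n(cos(nθ) + i sin(nθ))
= 4^5(cos(5*120°) + i sin(5*120°))
= 1024(cos 240° + i sin 240°)
= -512 - 512*sqrt(3)i


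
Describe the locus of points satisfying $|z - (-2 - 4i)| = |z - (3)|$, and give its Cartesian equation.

|z - z1| = |z - z2| means z is equidistant from z1 and z2,
i.e. the perpendicular bisector of the segment from (-2, -4) to (3, 0) (midpoint (1/2, -2)).
With z = x + yi, square both sides:
(x - (-2))^2 + (y - (-4))^2 = (x - 3)^2 + (y - 0)^2
The x^2 and y^2 terms cancel: 10x + 8y = 9 - 20 = -11
Simplify: 10x + 8y = -11
Locus: Perpendicular bisector of the segment from (-2, -4) to (3, 0): the line 10x + 8y = -11


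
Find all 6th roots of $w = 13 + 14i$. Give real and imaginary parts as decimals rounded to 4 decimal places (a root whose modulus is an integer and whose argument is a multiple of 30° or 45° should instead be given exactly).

|w| = sqrt(365) ≈ 19.104973, arg(w) ≈ 47.121096°
Root modulus = sqrt(365)^(1/6) ≈ 1.635025
Root arguments: θ_k = (arg(w) + 360°k)/6 for k = 0, 1, ..., 5
Compute each root as (root modulus)(cos θ_k + i sin θ_k) using full-precision intermediates, then round to 4 decimal places.
Roots: 1.6197 + 0.2234i, 0.6164 + 1.5144i, -1.0033 + 1.2910i, -1.6197 - 0.2234i, -0.6164 - 1.5144i, 1.0033 - 1.2910i


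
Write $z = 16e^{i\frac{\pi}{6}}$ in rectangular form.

a = r cos θ = 16 * sqrt(3)/2 = 8*sqrt(3)
b = r sin θ = 16 * 1/2 = 8
z = 8*sqrt(3) + 8i


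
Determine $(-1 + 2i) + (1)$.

(-1 + 1) + (2 + 0)i = 2i


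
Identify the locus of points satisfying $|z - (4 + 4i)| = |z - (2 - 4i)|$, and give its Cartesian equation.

|z - z1| = |z - z2| means z is equidistant from z1 and z2,
i.e. the perpendicular bisector of the segment from (4, 4) to (2, -4) (midpoint (3, 0)).
With z = x + yi, square both sides:
(x - 4)^2 + (y - 4)^2 = (x - 2)^2 + (y - (-4))^2
The x^2 and y^2 terms cancel: -4x + (-16)y = 20 - 32 = -12
Simplify: x + 4y = 3
Locus: Perpendicular bisector of the segment from (4, 4) to (2, -4): the line x + 4y = 3


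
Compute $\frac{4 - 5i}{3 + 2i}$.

Multiply numerator and denominator by conjugate (3 - 2i):
= (4 - 5i)(3 - 2i) / (3^2 + 2^2)
= (2 - 23i) / 13
= 2/13 - (23/13)i


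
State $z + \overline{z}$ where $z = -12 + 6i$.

z + conjugate(z) = (a + bi) + (a - bi) = 2a
= 2 * (-12) = -24


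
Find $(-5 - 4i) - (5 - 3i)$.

(-5 - 5) + (-4 - (-3))i = -10 - i


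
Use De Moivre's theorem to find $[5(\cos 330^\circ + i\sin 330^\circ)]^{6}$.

By De Moivre: z^n = r^n(cos(nθ) + i sin(nθ))
= 5^6(cos(6*330°) + i sin(6*330°))
= 15625(cos 180° + i sin 180°)
= -15625


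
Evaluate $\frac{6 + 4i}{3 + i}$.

Multiply numerator and denominator by conjugate (3 - i):
= (6 + 4i)(3 - i) / (3^2 + 1^2)
= (22 + 6i) / 10
Divide through by 2: (11 + 3i) / 5
= 11/5 + (3/5)i


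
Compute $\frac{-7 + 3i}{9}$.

Divisor is real, so divide each part by 9:
= -7/9 + (1/3)i


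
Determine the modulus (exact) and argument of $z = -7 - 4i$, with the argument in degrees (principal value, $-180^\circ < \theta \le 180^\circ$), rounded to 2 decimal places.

|z| = sqrt((-7)^2 + (-4)^2) = sqrt(65)
arg(z) = arctan(b/a) = arctan(-4/-7) (quadrant-adjusted) = -150.26°


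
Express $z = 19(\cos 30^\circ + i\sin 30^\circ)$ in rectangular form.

a = r cos θ = 19 * sqrt(3)/2 = 19*sqrt(3)/2
b = r sin θ = 19 * 1/2 = 19/2
z = 19*sqrt(3)/2 + (19/2)i


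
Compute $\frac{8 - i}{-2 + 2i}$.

Multiply numerator and denominator by conjugate (-2 - 2i):
= (8 - i)(-2 - 2i) / ((-2)^2 + 2^2)
= (-18 - 14i) / 8
Divide through by 2: (-9 - 7i) / 4
= -9/4 - (7/4)i


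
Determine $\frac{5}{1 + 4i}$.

Multiply numerator and denominator by conjugate (1 - 4i):
= (5)(1 - 4i) / (1^2 + 4^2)
= (5 - 20i) / 17
= 5/17 - (20/17)i


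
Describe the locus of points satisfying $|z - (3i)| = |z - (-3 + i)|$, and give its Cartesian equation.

|z - z1| = |z - z2| means z is equidistant from z1 and z2,
i.e. the perpendicular bisector of the segment from (0, 3) to (-3, 1) (midpoint (-3/2, 2)).
With z = x + yi, square both sides:
(x - 0)^2 + (y - 3)^2 = (x - (-3))^2 + (y - 1)^2
The x^2 and y^2 terms cancel: -6x + (-4)y = 10 - 9 = 1
Simplify: 6x + 4y = -1
Locus: Perpendicular bisector of the segment from (0, 3) to (-3, 1): the line 6x + 4y = -1


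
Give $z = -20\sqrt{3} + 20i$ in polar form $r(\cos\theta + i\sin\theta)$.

r = |z| = sqrt(a^2 + b^2) = sqrt((-20*sqrt(3))^2 + (20)^2) = sqrt(1200 + 400) = sqrt(1600) = 40
θ = arctan(b/a) = arctan(20/-34.641) (quadrant-adjusted) = 150°
z = 40(cos 150° + i sin 150°)


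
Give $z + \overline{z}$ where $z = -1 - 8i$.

z + conjugate(z) = (a + bi) + (a - bi) = 2a
= 2 * (-1) = -2


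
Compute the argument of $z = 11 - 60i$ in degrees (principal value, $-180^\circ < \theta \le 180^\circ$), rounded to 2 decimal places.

θ = arctan(b/a) = arctan(-60/11) (quadrant-adjusted) = -79.61°


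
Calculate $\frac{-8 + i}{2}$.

Divisor is real, so divide each part by 2:
= -4 + (1/2)i


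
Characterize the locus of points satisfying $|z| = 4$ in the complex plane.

|z| = 4 means sqrt(x^2 + y^2) = 4
This is a circle of radius 4 centered at the origin


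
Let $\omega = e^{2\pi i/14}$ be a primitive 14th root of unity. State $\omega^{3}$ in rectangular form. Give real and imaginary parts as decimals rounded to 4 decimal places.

ω^3 = e^(2πi·3/14) = e^(i·3π/7)
= cos(3π/7) + i sin(3π/7)
= 0.2225 + 0.9749i


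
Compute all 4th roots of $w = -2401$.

|w| = 2401, arg(w) = 180°
Root modulus = 2401^(1/4) = 7
Root arguments: θ_k = (180° + 360°k)/4 for k = 0, 1, ..., 3
Roots: 7*sqrt(2)/2 + (7*sqrt(2)/2)i, -7*sqrt(2)/2 + (7*sqrt(2)/2)i, -7*sqrt(2)/2 - (7*sqrt(2)/2)i, 7*sqrt(2)/2 - (7*sqrt(2)/2)i


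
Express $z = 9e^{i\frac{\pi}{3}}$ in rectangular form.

a = r cos θ = 9 * 1/2 = 9/2
b = r sin θ = 9 * sqrt(3)/2 = 9*sqrt(3)/2
z = 9/2 + (9*sqrt(3)/2)i


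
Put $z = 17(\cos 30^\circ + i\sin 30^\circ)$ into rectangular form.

a = r cos θ = 17 * sqrt(3)/2 = 17*sqrt(3)/2
b = r sin θ = 17 * 1/2 = 17/2
z = 17*sqrt(3)/2 + (17/2)i


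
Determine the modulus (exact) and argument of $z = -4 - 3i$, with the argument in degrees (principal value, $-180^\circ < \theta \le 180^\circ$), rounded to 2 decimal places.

|z| = sqrt((-4)^2 + (-3)^2) = 5
arg(z) = arctan(b/a) = arctan(-3/-4) (quadrant-adjusted) = -143.13°


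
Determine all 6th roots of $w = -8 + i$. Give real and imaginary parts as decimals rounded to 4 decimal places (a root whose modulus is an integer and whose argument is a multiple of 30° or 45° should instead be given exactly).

|w| = sqrt(65) ≈ 8.062258, arg(w) ≈ 172.874984°
Root modulus = sqrt(65)^(1/6) ≈ 1.416042
Root arguments: θ_k = (arg(w) + 360°k)/6 for k = 0, 1, ..., 5
Compute each root as (root modulus)(cos θ_k + i sin θ_k) using full-precision intermediates, then round to 4 decimal places.
Roots: 1.2407 + 0.6825i, 0.0293 + 1.4157i, -1.2114 + 0.7333i, -1.2407 - 0.6825i, -0.0293 - 1.4157i, 1.2114 - 0.7333i


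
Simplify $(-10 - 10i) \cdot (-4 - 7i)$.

(a1*a2 - b1*b2) + (a1*b2 + b1*a2)i
= (40 - 70) + (70 + 40)i
= -30 + 110i


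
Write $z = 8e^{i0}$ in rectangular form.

a = r cos θ = 8 * 1 = 8
b = r sin θ = 8 * 0 = 0
z = 8


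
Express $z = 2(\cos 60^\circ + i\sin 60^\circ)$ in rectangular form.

a = r cos θ = 2 * 1/2 = 1
b = r sin θ = 2 * sqrt(3)/2 = sqrt(3)
z = 1 + sqrt(3)i


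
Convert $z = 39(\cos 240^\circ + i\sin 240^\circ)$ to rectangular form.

a = r cos θ = 39 * -1/2 = -39/2
b = r sin θ = 39 * -sqrt(3)/2 = -39*sqrt(3)/2
z = -39/2 - (39*sqrt(3)/2)i


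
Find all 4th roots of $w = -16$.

|w| = 16, arg(w) = 180°
Root modulus = 16^(1/4) = 2
Root arguments: θ_k = (180° + 360°k)/4 for k = 0, 1, ..., 3
Roots: sqrt(2) + sqrt(2)i, -sqrt(2) + sqrt(2)i, -sqrt(2) - sqrt(2)i, sqrt(2) - sqrt(2)i


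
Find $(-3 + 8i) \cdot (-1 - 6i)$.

(a1*a2 - b1*b2) + (a1*b2 + b1*a2)i
= (3 - (-48)) + (18 + (-8))i
= 51 + 10i


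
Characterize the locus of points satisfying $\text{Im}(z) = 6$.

Im(z) = y where z = x + yi; the equation y = 6 is satisfied by all points with that y-coordinate
Locus: Horizontal line y = 6


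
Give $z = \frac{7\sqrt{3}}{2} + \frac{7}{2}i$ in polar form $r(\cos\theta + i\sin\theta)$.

r = |z| = sqrt(a^2 + b^2) = sqrt((7*sqrt(3)/2)^2 + (7/2)^2) = sqrt(147/4 + 49/4) = sqrt(49) = 7
θ = arctan(b/a) = arctan(3.5/6.0622) (quadrant-adjusted) = 30°
z = 7(cos 30° + i sin 30°)


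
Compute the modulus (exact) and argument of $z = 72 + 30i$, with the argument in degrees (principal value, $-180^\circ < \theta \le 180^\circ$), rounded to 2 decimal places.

|z| = sqrt(72^2 + 30^2) = 78
arg(z) = arctan(b/a) = arctan(30/72) (quadrant-adjusted) = 22.62°


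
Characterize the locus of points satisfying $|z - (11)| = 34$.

|z - z0| = r describes a circle centered at z0 with radius r
Here z0 = 11 and r = 34
Locus: Circle centered at (11, 0) with radius 34


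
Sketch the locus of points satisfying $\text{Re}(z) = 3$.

Re(z) = x where z = x + yi; the equation x = 3 is satisfied by all points with that x-coordinate
Locus: Vertical line x = 3


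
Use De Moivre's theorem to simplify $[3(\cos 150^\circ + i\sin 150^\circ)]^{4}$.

By De Moivre: z^n = r^n(cos(nθ) + i sin(nθ))
= 3^4(cos(4*150°) + i sin(4*150°))
= 81(cos 240° + i sin 240°)
= -81/2 - (81*sqrt(3)/2)i


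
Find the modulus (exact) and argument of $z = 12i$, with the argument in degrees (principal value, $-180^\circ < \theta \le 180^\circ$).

|z| = sqrt(0^2 + 12^2) = 12
a = 0 and b > 0, so z lies on the positive imaginary axis: arg(z) = 90°


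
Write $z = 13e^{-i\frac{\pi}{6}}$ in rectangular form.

a = r cos θ = 13 * sqrt(3)/2 = 13*sqrt(3)/2
b = r sin θ = 13 * -1/2 = -13/2
z = 13*sqrt(3)/2 - (13/2)i


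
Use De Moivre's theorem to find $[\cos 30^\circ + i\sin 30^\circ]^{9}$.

By De Moivre: z^n = r^n(cos(nθ) + i sin(nθ))
= 1^9(cos(9*30°) + i sin(9*30°))
= 1(cos 270° + i sin 270°)
= -i


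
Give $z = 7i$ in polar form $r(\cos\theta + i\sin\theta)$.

r = |z| = sqrt(a^2 + b^2) = sqrt((0)^2 + (7)^2) = sqrt(0 + 49) = sqrt(49) = 7
a = 0 and b > 0, so z lies on the positive imaginary axis: θ = 90°
z = 7(cos 90° + i sin 90°)


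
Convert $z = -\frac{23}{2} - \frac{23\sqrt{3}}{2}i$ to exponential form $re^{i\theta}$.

r = |z| = sqrt((-23/2)^2 + (-23*sqrt(3)/2)^2) = sqrt(529/4 + 1587/4) = sqrt(529) = 23
θ = arctan(b/a) = arctan(-19.9186/-11.5) (quadrant-adjusted) = -120° = -2π/3
z = 23e^(-i*2π/3)


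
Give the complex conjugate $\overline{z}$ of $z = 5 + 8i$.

If z = a + bi, then conjugate(z) = a - bi
conjugate(5 + 8i) = 5 - 8i


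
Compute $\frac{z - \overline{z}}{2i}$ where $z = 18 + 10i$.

z - conjugate(z) = 2bi
(z - conjugate(z))/(2i) = 2bi/(2i) = b = 10


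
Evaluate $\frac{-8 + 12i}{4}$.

Divisor is real, so divide each part by 4:
= -2 + 3i


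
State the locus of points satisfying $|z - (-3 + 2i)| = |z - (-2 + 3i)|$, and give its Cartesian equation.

|z - z1| = |z - z2| means z is equidistant from z1 and z2,
i.e. the perpendicular bisector of the segment from (-3, 2) to (-2, 3) (midpoint (-5/2, 5/2)).
With z = x + yi, square both sides:
(x - (-3))^2 + (y - 2)^2 = (x - (-2))^2 + (y - 3)^2
The x^2 and y^2 terms cancel: 2x + 2y = 13 - 13 = 0
Simplify: x + y = 0
Locus: Perpendicular bisector of the segment from (-3, 2) to (-2, 3): the line x + y = 0


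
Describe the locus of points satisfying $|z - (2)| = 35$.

|z - z0| = r describes a circle centered at z0 with radius r
Here z0 = 2 and r = 35
Locus: Circle centered at (2, 0) with radius 35


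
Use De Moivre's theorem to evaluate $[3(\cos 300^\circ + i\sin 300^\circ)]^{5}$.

By De Moivre: z^n = r^n(cos(nθ) + i sin(nθ))
= 3^5(cos(5*300°) + i sin(5*300°))
= 243(cos 60° + i sin 60°)
= 243/2 + (243*sqrt(3)/2)i


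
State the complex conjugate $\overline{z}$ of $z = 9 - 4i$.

If z = a + bi, then conjugate(z) = a - bi
conjugate(9 - 4i) = 9 + 4i


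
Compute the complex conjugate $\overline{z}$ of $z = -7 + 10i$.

If z = a + bi, then conjugate(z) = a - bi
conjugate(-7 + 10i) = -7 - 10i


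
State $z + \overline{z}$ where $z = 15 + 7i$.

z + conjugate(z) = (a + bi) + (a - bi) = 2a
= 2 * 15 = 30


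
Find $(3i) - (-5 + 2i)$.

(0 - (-5)) + (3 - 2)i = 5 + i


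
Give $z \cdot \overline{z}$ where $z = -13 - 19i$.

z * conjugate(z) = |z|^2 = a^2 + b^2
= (-13)^2 + (-19)^2 = 530


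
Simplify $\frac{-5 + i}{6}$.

Divisor is real, so divide each part by 6:
= -5/6 + (1/6)i


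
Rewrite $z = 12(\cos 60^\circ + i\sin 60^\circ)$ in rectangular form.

a = r cos θ = 12 * 1/2 = 6
b = r sin θ = 12 * sqrt(3)/2 = 6*sqrt(3)
z = 6 + 6*sqrt(3)i


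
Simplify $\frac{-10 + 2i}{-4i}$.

Multiply numerator and denominator by conjugate (4i):
= (-10 + 2i)(4i) / (0^2 + (-4)^2)
= (-8 - 40i) / 16
Divide through by 8: (-1 - 5i) / 2
= -1/2 - (5/2)i


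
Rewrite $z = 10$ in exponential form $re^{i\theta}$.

r = |z| = sqrt((10)^2 + (0)^2) = sqrt(100 + 0) = sqrt(100) = 10
b = 0 and a > 0, so z lies on the positive real axis: θ = 0
z = 10e^(i*0) = 10


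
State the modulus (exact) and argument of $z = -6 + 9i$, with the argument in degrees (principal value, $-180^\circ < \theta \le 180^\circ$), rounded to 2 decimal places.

|z| = sqrt((-6)^2 + 9^2) = sqrt(117)
arg(z) = arctan(b/a) = arctan(9/-6) (quadrant-adjusted) = 123.69°


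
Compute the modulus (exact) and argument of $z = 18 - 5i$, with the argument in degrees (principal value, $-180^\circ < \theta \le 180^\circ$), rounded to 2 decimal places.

|z| = sqrt(18^2 + (-5)^2) = sqrt(349)
arg(z) = arctan(b/a) = arctan(-5/18) (quadrant-adjusted) = -15.52°


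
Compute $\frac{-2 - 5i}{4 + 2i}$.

Multiply numerator and denominator by conjugate (4 - 2i):
= (-2 - 5i)(4 - 2i) / (4^2 + 2^2)
= (-18 - 16i) / 20
Divide through by 2: (-9 - 8i) / 10
= -9/10 - (4/5)i


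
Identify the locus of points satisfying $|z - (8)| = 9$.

|z - z0| = r describes a circle centered at z0 with radius r
Here z0 = 8 and r = 9
Locus: Circle centered at (8, 0) with radius 9


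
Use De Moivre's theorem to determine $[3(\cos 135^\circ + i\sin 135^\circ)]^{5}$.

By De Moivre: z^n = r^n(cos(nθ) + i sin(nθ))
= 3^5(cos(5*135°) + i sin(5*135°))
= 243(cos 315° + i sin 315°)
= 243*sqrt(2)/2 - (243*sqrt(2)/2)i


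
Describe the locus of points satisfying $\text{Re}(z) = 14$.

Re(z) = x where z = x + yi; the equation x = 14 is satisfied by all points with that x-coordinate
Locus: Vertical line x = 14


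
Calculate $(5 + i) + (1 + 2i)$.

(5 + 1) + (1 + 2)i = 6 + 3i


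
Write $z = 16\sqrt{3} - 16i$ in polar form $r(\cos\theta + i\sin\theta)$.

r = |z| = sqrt(a^2 + b^2) = sqrt((16*sqrt(3))^2 + (-16)^2) = sqrt(768 + 256) = sqrt(1024) = 32
θ = arctan(b/a) = arctan(-16/27.7128) (quadrant-adjusted) = 330°
z = 32(cos 330° + i sin 330°)


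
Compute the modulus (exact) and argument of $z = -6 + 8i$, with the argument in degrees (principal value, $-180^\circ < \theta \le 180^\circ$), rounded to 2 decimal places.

|z| = sqrt((-6)^2 + 8^2) = 10
arg(z) = arctan(b/a) = arctan(8/-6) (quadrant-adjusted) = 126.87°


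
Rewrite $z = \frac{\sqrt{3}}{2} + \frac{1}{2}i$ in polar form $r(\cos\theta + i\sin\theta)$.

r = |z| = sqrt(a^2 + b^2) = sqrt((sqrt(3)/2)^2 + (1/2)^2) = sqrt(3/4 + 1/4) = sqrt(1) = 1
θ = arctan(b/a) = arctan(0.5/0.866) (quadrant-adjusted) = 30°
z = 1(cos 30° + i sin 30°)


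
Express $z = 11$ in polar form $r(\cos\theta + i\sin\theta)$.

r = |z| = sqrt(a^2 + b^2) = sqrt((11)^2 + (0)^2) = sqrt(121 + 0) = sqrt(121) = 11
b = 0 and a > 0, so z lies on the positive real axis: θ = 0°
z = 11(cos 0° + i sin 0°)


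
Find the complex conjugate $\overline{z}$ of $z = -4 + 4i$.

If z = a + bi, then conjugate(z) = a - bi
conjugate(-4 + 4i) = -4 - 4i


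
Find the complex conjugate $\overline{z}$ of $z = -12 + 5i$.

If z = a + bi, then conjugate(z) = a - bi
conjugate(-12 + 5i) = -12 - 5i


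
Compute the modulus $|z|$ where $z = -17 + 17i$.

|z| = sqrt(a^2 + b^2) = sqrt((-17)^2 + 17^2) = sqrt(578) = sqrt(578)


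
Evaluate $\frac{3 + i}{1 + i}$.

Multiply numerator and denominator by conjugate (1 - i):
= (3 + i)(1 - i) / (1^2 + 1^2)
= (4 - 2i) / 2
= 2 - i


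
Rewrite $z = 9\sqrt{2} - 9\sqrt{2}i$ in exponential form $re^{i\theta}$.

r = |z| = sqrt((9*sqrt(2))^2 + (-9*sqrt(2))^2) = sqrt(162 + 162) = sqrt(324) = 18
θ = arctan(b/a) = arctan(-12.7279/12.7279) (quadrant-adjusted) = -45° = -π/4
z = 18e^(-i*π/4)


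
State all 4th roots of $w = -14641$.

|w| = 14641, arg(w) = 180°
Root modulus = 14641^(1/4) = 11
Root arguments: θ_k = (180° + 360°k)/4 for k = 0, 1, ..., 3
Roots: 11*sqrt(2)/2 + (11*sqrt(2)/2)i, -11*sqrt(2)/2 + (11*sqrt(2)/2)i, -11*sqrt(2)/2 - (11*sqrt(2)/2)i, 11*sqrt(2)/2 - (11*sqrt(2)/2)i


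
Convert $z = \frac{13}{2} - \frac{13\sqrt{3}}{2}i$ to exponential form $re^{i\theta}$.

r = |z| = sqrt((13/2)^2 + (-13*sqrt(3)/2)^2) = sqrt(169/4 + 507/4) = sqrt(169) = 13
θ = arctan(b/a) = arctan(-11.2583/6.5) (quadrant-adjusted) = -60° = -π/3
z = 13e^(-i*π/3)


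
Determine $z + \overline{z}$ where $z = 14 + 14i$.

z + conjugate(z) = (a + bi) + (a - bi) = 2a
= 2 * 14 = 28


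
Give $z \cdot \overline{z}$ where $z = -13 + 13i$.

z * conjugate(z) = |z|^2 = a^2 + b^2
= (-13)^2 + 13^2 = 338


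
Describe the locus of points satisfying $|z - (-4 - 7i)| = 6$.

|z - z0| = r describes a circle centered at z0 with radius r
Here z0 = -4 - 7i and r = 6
Locus: Circle centered at (-4, -7) with radius 6


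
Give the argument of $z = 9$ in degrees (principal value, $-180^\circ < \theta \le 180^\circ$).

b = 0 and a > 0, so z lies on the positive real axis: θ = 0°


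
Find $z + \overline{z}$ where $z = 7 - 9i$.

z + conjugate(z) = (a + bi) + (a - bi) = 2a
= 2 * 7 = 14


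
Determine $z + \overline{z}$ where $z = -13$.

z + conjugate(z) = (a + bi) + (a - bi) = 2a
= 2 * (-13) = -26


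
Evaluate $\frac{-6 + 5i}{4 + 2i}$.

Multiply numerator and denominator by conjugate (4 - 2i):
= (-6 + 5i)(4 - 2i) / (4^2 + 2^2)
= (-14 + 32i) / 20
Divide through by 2: (-7 + 16i) / 10
= -7/10 + (8/5)i


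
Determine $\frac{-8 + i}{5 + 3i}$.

Multiply numerator and denominator by conjugate (5 - 3i):
= (-8 + i)(5 - 3i) / (5^2 + 3^2)
= (-37 + 29i) / 34
= -37/34 + (29/34)i


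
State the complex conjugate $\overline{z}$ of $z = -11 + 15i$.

If z = a + bi, then conjugate(z) = a - bi
conjugate(-11 + 15i) = -11 - 15i


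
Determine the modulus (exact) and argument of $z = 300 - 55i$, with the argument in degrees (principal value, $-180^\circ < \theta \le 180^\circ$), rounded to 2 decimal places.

|z| = sqrt(300^2 + (-55)^2) = 305
arg(z) = arctan(b/a) = arctan(-55/300) (quadrant-adjusted) = -10.39°


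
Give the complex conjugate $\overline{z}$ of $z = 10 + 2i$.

If z = a + bi, then conjugate(z) = a - bi
conjugate(10 + 2i) = 10 - 2i


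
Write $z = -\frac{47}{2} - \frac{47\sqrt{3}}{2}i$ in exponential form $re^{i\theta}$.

r = |z| = sqrt((-47/2)^2 + (-47*sqrt(3)/2)^2) = sqrt(2209/4 + 6627/4) = sqrt(2209) = 47
θ = arctan(b/a) = arctan(-40.7032/-23.5) (quadrant-adjusted) = -120° = -2π/3
z = 47e^(-i*2π/3)


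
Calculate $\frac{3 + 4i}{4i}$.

Multiply numerator and denominator by conjugate (-4i):
= (3 + 4i)(-4i) / (0^2 + 4^2)
= (16 - 12i) / 16
Divide through by 4: (4 - 3i) / 4
= 1 - (3/4)i


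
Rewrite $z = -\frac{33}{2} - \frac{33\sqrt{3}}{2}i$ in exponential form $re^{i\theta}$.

r = |z| = sqrt((-33/2)^2 + (-33*sqrt(3)/2)^2) = sqrt(1089/4 + 3267/4) = sqrt(1089) = 33
θ = arctan(b/a) = arctan(-28.5788/-16.5) (quadrant-adjusted) = 240° = 4π/3
z = 33e^(i*4π/3)


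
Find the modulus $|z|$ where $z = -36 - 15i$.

|z| = sqrt(a^2 + b^2) = sqrt((-36)^2 + (-15)^2) = sqrt(1521) = 39


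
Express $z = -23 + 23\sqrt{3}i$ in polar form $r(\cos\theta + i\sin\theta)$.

r = |z| = sqrt(a^2 + b^2) = sqrt((-23)^2 + (23*sqrt(3))^2) = sqrt(529 + 1587) = sqrt(2116) = 46
θ = arctan(b/a) = arctan(39.8372/-23) (quadrant-adjusted) = 120°
z = 46(cos 120° + i sin 120°)


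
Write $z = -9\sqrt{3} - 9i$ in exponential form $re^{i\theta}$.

r = |z| = sqrt((-9*sqrt(3))^2 + (-9)^2) = sqrt(243 + 81) = sqrt(324) = 18
θ = arctan(b/a) = arctan(-9/-15.5885) (quadrant-adjusted) = -150° = -5π/6
z = 18e^(-i*5π/6)


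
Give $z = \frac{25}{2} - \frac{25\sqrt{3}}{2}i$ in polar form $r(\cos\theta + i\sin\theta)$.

r = |z| = sqrt(a^2 + b^2) = sqrt((25/2)^2 + (-25*sqrt(3)/2)^2) = sqrt(625/4 + 1875/4) = sqrt(625) = 25
θ = arctan(b/a) = arctan(-21.6506/12.5) (quadrant-adjusted) = 300°
z = 25(cos 300° + i sin 300°)


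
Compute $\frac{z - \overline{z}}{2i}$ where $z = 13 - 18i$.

z - conjugate(z) = 2bi
(z - conjugate(z))/(2i) = 2bi/(2i) = b = -18


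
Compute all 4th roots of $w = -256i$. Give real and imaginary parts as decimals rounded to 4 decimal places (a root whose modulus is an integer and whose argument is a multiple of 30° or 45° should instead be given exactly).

|w| = 256, arg(w) = 270°
Root modulus = 256^(1/4) = 4
Root arguments: θ_k = (270° + 360°k)/4 for k = 0, 1, ..., 3
Compute each root as (root modulus)(cos θ_k + i sin θ_k) using full-precision intermediates, then round to 4 decimal places.
Roots: 1.5307 + 3.6955i, -3.6955 + 1.5307i, -1.5307 - 3.6955i, 3.6955 - 1.5307i


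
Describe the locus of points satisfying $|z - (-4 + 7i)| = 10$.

|z - z0| = r describes a circle centered at z0 with radius r
Here z0 = -4 + 7i and r = 10
Locus: Circle centered at (-4, 7) with radius 10


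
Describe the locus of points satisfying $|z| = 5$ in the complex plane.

|z| = 5 means sqrt(x^2 + y^2) = 5
This is a circle of radius 5 centered at the origin


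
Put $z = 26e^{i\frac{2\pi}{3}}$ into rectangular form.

a = r cos θ = 26 * -1/2 = -13
b = r sin θ = 26 * sqrt(3)/2 = 13*sqrt(3)
z = -13 + 13*sqrt(3)i


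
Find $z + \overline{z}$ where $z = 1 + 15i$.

z + conjugate(z) = (a + bi) + (a - bi) = 2a
= 2 * 1 = 2


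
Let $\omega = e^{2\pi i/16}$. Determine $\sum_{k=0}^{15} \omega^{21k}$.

Let ζ = ω^21 = e^(2πi·21/16). Since 16 ∤ 21, ζ ≠ 1.
Sum = Σ_{k=0}^{15} ζ^k = (ζ^16 - 1)/(ζ - 1) = (ω^{21·16} - 1)/(ζ - 1) = (1 - 1)/(ζ - 1) = 0


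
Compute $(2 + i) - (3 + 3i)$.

(2 - 3) + (1 - 3)i = -1 - 2i


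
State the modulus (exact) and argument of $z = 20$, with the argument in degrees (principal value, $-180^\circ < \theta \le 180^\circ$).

|z| = sqrt(20^2 + 0^2) = 20
b = 0 and a > 0, so z lies on the positive real axis: arg(z) = 0°


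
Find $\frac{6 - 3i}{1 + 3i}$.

Multiply numerator and denominator by conjugate (1 - 3i):
= (6 - 3i)(1 - 3i) / (1^2 + 3^2)
= (-3 - 21i) / 10
= -3/10 - (21/10)i


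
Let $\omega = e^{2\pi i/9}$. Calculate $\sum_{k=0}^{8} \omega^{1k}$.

Let ζ = ω^1 = e^(2πi·1/9). Since 9 ∤ 1, ζ ≠ 1.
Sum = Σ_{k=0}^{8} ζ^k = (ζ^9 - 1)/(ζ - 1) = (ω^{1·9} - 1)/(ζ - 1) = (1 - 1)/(ζ - 1) = 0


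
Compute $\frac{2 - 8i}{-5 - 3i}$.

Multiply numerator and denominator by conjugate (-5 + 3i):
= (2 - 8i)(-5 + 3i) / ((-5)^2 + (-3)^2)
= (14 + 46i) / 34
Divide through by 2: (7 + 23i) / 17
= 7/17 + (23/17)i


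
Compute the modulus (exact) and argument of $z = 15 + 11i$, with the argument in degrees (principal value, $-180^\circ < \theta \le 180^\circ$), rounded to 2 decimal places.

|z| = sqrt(15^2 + 11^2) = sqrt(346)
arg(z) = arctan(b/a) = arctan(11/15) (quadrant-adjusted) = 36.25°


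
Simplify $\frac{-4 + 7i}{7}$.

Divisor is real, so divide each part by 7:
= -4/7 + i


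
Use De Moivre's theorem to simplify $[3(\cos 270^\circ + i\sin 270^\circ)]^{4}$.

By De Moivre: z^n = r^n(cos(nθ) + i sin(nθ))
= 3^4(cos(4*270°) + i sin(4*270°))
= 81(cos 0° + i sin 0°)
= 81


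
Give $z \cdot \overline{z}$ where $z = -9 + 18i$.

z * conjugate(z) = |z|^2 = a^2 + b^2
= (-9)^2 + 18^2 = 405


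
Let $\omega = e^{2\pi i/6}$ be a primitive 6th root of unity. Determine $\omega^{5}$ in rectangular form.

ω^5 = e^(2πi·5/6) = e^(i·5π/3)
= cos(5π/3) + i sin(5π/3)
= 1/2 - (sqrt(3)/2)i


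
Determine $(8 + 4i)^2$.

(a + bi)^2 = a^2 - b^2 + 2abi
= 8^2 - 4^2 + 2*8*4i
= 48 + 64i


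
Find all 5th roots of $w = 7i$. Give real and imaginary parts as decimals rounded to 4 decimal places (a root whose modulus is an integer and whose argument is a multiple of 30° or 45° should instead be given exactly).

|w| = 7, arg(w) = 90°
Root modulus = 7^(1/5) ≈ 1.475773
Root arguments: θ_k = (90° + 360°k)/5 for k = 0, 1, ..., 4
Compute each root as (root modulus)(cos θ_k + i sin θ_k) using full-precision intermediates, then round to 4 decimal places.
Roots: 1.4035 + 0.4560i, 1.4758i, -1.4035 + 0.4560i, -0.8674 - 1.1939i, 0.8674 - 1.1939i
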